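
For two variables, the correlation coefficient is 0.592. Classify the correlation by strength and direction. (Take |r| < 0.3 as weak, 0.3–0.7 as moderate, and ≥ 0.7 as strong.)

moderate positive

r = 0.592 > 0 so the relationship is positive.
|r| = 0.592, which falls in the moderate range.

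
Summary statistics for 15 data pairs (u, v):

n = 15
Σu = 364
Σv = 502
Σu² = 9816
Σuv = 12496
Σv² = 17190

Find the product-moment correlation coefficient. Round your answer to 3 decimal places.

0.508

r = (nΣuv − ΣuΣv) / √[(nΣu² − (Σu)²)(nΣv² − (Σv)²)]
Numerator: 15×12496 − 364×502 = 4712
Denominator: √[(147240 − 132496)(257850 − 252004)] = √[14744 × 5846] = 9284.0414
r = 4712 / 9284.0414 ≈ 0.508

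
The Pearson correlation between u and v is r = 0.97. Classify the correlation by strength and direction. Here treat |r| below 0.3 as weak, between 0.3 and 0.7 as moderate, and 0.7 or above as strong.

strong positive

r = 0.97 > 0 so the relationship is positive.
|r| = 0.97, which falls in the strong range.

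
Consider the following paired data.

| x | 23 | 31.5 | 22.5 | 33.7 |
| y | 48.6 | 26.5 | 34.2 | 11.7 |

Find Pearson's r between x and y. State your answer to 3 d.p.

-0.874

n = 4, Σx = 110.7, Σy = 121, Σx² = 3163.19, Σy² = 4370.74, Σxy = 3116.34
nΣxy − ΣxΣy = 12465.36 − 13394.7 = -929.34
nΣx² − (Σx)² = 12652.76 − 12254.49 = 398.27; nΣy² − (Σy)² = 17482.96 − 14641 = 2841.96
r = -929.34 / √(398.27 × 2841.96) = -929.34 / 1063.8926 ≈ -0.874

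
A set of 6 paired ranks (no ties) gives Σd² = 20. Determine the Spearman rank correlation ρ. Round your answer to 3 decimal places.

0.429

ρ = 1 − 6Σd² / [n(n²−1)] = 1 − 6×20 / (6×35)
  = 1 − 120/210 = 1 − 0.5714 ≈ 0.429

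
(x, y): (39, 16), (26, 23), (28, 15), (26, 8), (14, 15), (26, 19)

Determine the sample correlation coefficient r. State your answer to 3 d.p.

0.051

n = 6, Σx = 159, Σy = 96, Σx² = 4529, Σy² = 1660, Σxy = 2554
nΣxy − ΣxΣy = 15324 − 15264 = 60
nΣx² − (Σx)² = 27174 − 25281 = 1893; nΣy² − (Σy)² = 9960 − 9216 = 744
r = 60 / √(1893 × 744) = 60 / 1186.7569 ≈ 0.051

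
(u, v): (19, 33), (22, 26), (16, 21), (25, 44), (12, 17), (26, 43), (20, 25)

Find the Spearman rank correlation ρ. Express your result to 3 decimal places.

0.857

Rank u: 3, 5, 2, 6, 1, 7, 4
Rank v: 5, 4, 2, 7, 1, 6, 3
d = rank(u) − rank(v): -2, 1, 0, -1, 0, 1, 1; Σd² = 8
ρ = 1 − 6Σd² / [n(n²−1)] = 1 − 6×8 / (7×48) = 1 − 48/336 ≈ 0.857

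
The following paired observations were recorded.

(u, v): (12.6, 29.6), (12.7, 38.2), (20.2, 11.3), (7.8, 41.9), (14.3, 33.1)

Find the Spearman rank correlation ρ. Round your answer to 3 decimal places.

Rank u: 2, 3, 5, 1, 4
Rank v: 2, 4, 1, 5, 3
d = rank(u) − rank(v): 0, -1, 4, -4, 1; Σd² = 34
ρ = 1 − 6Σd² / [n(n²−1)] = 1 − 6×34 / (5×24) = 1 − 204/120 ≈ -0.700

-0.700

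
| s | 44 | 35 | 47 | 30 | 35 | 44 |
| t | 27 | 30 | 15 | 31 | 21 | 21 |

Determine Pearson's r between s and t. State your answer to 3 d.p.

-0.704

n = 6, Σs = 235, Σt = 145, Σs² = 9431, Σt² = 3697, Σst = 5532
nΣst − ΣsΣt = 33192 − 34075 = -883
nΣs² − (Σs)² = 56586 − 55225 = 1361; nΣt² − (Σt)² = 22182 − 21025 = 1157
r = -883 / √(1361 × 1157) = -883 / 1254.8613 ≈ -0.704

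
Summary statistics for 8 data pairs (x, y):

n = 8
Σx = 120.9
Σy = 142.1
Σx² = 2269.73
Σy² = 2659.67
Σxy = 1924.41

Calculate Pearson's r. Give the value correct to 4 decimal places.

-0.9105

r = (nΣxy − ΣxΣy) / √[(nΣx² − (Σx)²)(nΣy² − (Σy)²)]
Numerator: 8×1924.41 − 120.9×142.1 = -1784.61
Denominator: √[(18157.84 − 14616.81)(21277.36 − 20192.41)] = √[3541.03 × 1084.95] = 1960.0614
r = -1784.61 / 1960.0614 ≈ -0.9105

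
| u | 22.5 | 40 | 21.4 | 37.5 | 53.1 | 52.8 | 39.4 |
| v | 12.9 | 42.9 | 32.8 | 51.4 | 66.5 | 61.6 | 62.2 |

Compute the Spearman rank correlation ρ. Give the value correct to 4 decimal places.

0.7857

Rank u: 2, 5, 1, 3, 7, 6, 4
Rank v: 1, 3, 2, 4, 7, 5, 6
d = rank(u) − rank(v): 1, 2, -1, -1, 0, 1, -2; Σd² = 12
ρ = 1 − 6Σd² / [n(n²−1)] = 1 − 6×12 / (7×48) = 1 − 72/336 ≈ 0.7857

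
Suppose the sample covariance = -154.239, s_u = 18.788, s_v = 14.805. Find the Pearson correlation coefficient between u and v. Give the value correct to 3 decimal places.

-0.555

r = Cov(u,v) / (s_u · s_v) = -154.239 / (18.788 × 14.805)
  = -154.239 / 278.1563 ≈ -0.555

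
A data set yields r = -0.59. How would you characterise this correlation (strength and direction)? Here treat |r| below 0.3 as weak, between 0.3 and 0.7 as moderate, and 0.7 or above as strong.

r = -0.59 < 0 so the relationship is negative.
|r| = 0.59, which falls in the moderate range.

moderate negative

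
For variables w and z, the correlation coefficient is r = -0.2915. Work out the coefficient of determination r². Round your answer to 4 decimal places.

0.0850

r² = (-0.2915)² = 0.0850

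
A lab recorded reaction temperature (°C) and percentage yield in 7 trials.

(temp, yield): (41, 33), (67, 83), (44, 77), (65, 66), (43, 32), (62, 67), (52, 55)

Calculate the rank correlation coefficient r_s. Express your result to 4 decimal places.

0.7143

Rank temp: 1, 7, 3, 6, 2, 5, 4
Rank yield: 2, 7, 6, 4, 1, 5, 3
d = rank(temp) − rank(yield): -1, 0, -3, 2, 1, 0, 1; Σd² = 16
ρ = 1 − 6Σd² / [n(n²−1)] = 1 − 6×16 / (7×48) = 1 − 96/336 ≈ 0.7143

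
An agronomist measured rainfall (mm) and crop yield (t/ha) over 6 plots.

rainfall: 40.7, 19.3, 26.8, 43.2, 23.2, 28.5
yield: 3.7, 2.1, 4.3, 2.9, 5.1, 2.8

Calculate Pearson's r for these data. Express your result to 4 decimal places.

n = 6, Σx = 181.7, Σy = 20.9, Σx² = 5963.95, Σy² = 78.85, Σxy = 629.76
nΣxy − ΣxΣy = 3778.56 − 3797.53 = -18.97
nΣx² − (Σx)² = 35783.7 − 33014.89 = 2768.81; nΣy² − (Σy)² = 473.1 − 436.81 = 36.29
r = -18.97 / √(2768.81 × 36.29) = -18.97 / 316.9860 ≈ -0.0598

-0.0598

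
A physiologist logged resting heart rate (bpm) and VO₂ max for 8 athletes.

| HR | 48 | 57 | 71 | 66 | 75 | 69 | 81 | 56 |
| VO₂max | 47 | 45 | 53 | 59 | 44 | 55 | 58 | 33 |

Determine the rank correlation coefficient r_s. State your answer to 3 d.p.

0.357

Rank HR: 1, 3, 6, 4, 7, 5, 8, 2
Rank VO₂max: 4, 3, 5, 8, 2, 6, 7, 1
d = rank(HR) − rank(VO₂max): -3, 0, 1, -4, 5, -1, 1, 1; Σd² = 54
ρ = 1 − 6Σd² / [n(n²−1)] = 1 − 6×54 / (8×63) = 1 − 324/504 ≈ 0.357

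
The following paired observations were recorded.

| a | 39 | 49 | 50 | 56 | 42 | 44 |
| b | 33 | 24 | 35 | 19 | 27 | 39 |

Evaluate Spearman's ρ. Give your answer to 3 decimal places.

Rank a: 1, 4, 5, 6, 2, 3
Rank b: 4, 2, 5, 1, 3, 6
d = rank(a) − rank(b): -3, 2, 0, 5, -1, -3; Σd² = 48
ρ = 1 − 6Σd² / [n(n²−1)] = 1 − 6×48 / (6×35) = 1 − 288/210 ≈ -0.371

-0.371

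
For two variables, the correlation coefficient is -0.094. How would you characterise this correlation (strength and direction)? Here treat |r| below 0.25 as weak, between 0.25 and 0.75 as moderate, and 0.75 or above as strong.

r = -0.094 < 0 so the relationship is negative.
|r| = 0.094, which falls in the weak range.

weak negative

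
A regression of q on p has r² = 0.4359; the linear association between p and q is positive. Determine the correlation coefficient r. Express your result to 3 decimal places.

|r| = √0.4359 = 0.660
The association is positive, so r = 0.660.

0.660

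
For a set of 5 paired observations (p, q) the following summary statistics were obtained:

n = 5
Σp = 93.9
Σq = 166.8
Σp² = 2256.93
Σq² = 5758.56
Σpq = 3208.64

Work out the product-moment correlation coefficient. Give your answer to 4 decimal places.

0.2460

r = (nΣpq − ΣpΣq) / √[(nΣp² − (Σp)²)(nΣq² − (Σq)²)]
Numerator: 5×3208.64 − 93.9×166.8 = 380.68
Denominator: √[(11284.65 − 8817.21)(28792.8 − 27822.24)] = √[2467.44 × 970.56] = 1547.5137
r = 380.68 / 1547.5137 ≈ 0.2460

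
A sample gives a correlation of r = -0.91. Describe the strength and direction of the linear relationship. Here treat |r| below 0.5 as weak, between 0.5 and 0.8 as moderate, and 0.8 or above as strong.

strong negative

r = -0.91 < 0 so the relationship is negative.
|r| = 0.91, which falls in the strong range.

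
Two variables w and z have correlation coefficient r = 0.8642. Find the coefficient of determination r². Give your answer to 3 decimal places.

r² = (0.8642)² = 0.747

0.747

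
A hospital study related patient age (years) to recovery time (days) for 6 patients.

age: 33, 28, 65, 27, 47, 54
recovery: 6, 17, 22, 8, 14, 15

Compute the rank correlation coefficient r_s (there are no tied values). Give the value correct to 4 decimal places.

Rank age: 3, 2, 6, 1, 4, 5
Rank recovery: 1, 5, 6, 2, 3, 4
d = rank(age) − rank(recovery): 2, -3, 0, -1, 1, 1; Σd² = 16
ρ = 1 − 6Σd² / [n(n²−1)] = 1 − 6×16 / (6×35) = 1 − 96/210 ≈ 0.5429

0.5429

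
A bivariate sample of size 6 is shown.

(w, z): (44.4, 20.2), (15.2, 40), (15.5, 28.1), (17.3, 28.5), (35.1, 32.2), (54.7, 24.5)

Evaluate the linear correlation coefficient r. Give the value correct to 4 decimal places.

-0.6354

n = 6, Σw = 182.2, Σz = 173.5, Σw² = 6966.04, Σz² = 5246.99, Σwz = 4903.85
nΣwz − ΣwΣz = 29423.1 − 31611.7 = -2188.6
nΣw² − (Σw)² = 41796.24 − 33196.84 = 8599.4; nΣz² − (Σz)² = 31481.94 − 30102.25 = 1379.69
r = -2188.6 / √(8599.4 × 1379.69) = -2188.6 / 3444.4892 ≈ -0.6354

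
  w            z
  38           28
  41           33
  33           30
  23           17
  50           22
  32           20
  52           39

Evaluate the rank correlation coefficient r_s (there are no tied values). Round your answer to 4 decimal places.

Rank w: 4, 5, 3, 1, 6, 2, 7
Rank z: 4, 6, 5, 1, 3, 2, 7
d = rank(w) − rank(z): 0, -1, -2, 0, 3, 0, 0; Σd² = 14
ρ = 1 − 6Σd² / [n(n²−1)] = 1 − 6×14 / (7×48) = 1 − 84/336 ≈ 0.7500

0.7500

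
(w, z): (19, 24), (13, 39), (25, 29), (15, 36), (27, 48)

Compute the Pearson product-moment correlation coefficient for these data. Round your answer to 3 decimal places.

0.174

n = 5, Σw = 99, Σz = 176, Σw² = 2109, Σz² = 6538, Σwz = 3524
nΣwz − ΣwΣz = 17620 − 17424 = 196
nΣw² − (Σw)² = 10545 − 9801 = 744; nΣz² − (Σz)² = 32690 − 30976 = 1714
r = 196 / √(744 × 1714) = 196 / 1129.2546 ≈ 0.174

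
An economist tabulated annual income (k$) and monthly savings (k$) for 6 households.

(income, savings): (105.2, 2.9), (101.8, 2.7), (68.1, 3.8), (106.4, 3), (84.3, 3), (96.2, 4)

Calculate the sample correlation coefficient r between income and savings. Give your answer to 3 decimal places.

n = 6, Σx = 562, Σy = 19.4, Σx² = 53749.78, Σy² = 64.14, Σxy = 1795.62
nΣxy − ΣxΣy = 10773.72 − 10902.8 = -129.08
nΣx² − (Σx)² = 322498.68 − 315844 = 6654.68; nΣy² − (Σy)² = 384.84 − 376.36 = 8.48
r = -129.08 / √(6654.68 × 8.48) = -129.08 / 237.5535 ≈ -0.543

-0.543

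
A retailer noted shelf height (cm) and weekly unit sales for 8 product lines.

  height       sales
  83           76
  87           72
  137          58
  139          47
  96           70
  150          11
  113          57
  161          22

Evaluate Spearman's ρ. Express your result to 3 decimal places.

-0.952

Rank height: 1, 2, 5, 6, 3, 7, 4, 8
Rank sales: 8, 7, 5, 3, 6, 1, 4, 2
d = rank(height) − rank(sales): -7, -5, 0, 3, -3, 6, 0, 6; Σd² = 164
ρ = 1 − 6Σd² / [n(n²−1)] = 1 − 6×164 / (8×63) = 1 − 984/504 ≈ -0.952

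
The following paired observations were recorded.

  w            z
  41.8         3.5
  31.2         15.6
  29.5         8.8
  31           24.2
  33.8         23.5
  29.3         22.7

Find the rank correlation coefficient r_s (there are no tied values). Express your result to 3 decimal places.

Rank w: 6, 4, 2, 3, 5, 1
Rank z: 1, 3, 2, 6, 5, 4
d = rank(w) − rank(z): 5, 1, 0, -3, 0, -3; Σd² = 44
ρ = 1 − 6Σd² / [n(n²−1)] = 1 − 6×44 / (6×35) = 1 − 264/210 ≈ -0.257

-0.257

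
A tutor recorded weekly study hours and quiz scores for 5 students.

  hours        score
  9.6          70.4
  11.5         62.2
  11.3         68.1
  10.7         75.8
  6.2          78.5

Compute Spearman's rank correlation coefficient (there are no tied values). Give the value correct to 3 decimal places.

Rank hours: 2, 5, 4, 3, 1
Rank score: 3, 1, 2, 4, 5
d = rank(hours) − rank(score): -1, 4, 2, -1, -4; Σd² = 38
ρ = 1 − 6Σd² / [n(n²−1)] = 1 − 6×38 / (5×24) = 1 − 228/120 ≈ -0.900

-0.900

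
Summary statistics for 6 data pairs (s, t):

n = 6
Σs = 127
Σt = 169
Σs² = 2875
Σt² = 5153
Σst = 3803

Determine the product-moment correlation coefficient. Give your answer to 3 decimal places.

r = (nΣst − ΣsΣt) / √[(nΣs² − (Σs)²)(nΣt² − (Σt)²)]
Numerator: 6×3803 − 127×169 = 1355
Denominator: √[(17250 − 16129)(30918 − 28561)] = √[1121 × 2357] = 1625.4836
r = 1355 / 1625.4836 ≈ 0.834

0.834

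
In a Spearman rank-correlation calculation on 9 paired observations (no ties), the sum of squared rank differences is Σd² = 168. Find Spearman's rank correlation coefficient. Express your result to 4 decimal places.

-0.4000

ρ = 1 − 6Σd² / [n(n²−1)] = 1 − 6×168 / (9×80)
  = 1 − 1008/720 = 1 − 1.40000 ≈ -0.4000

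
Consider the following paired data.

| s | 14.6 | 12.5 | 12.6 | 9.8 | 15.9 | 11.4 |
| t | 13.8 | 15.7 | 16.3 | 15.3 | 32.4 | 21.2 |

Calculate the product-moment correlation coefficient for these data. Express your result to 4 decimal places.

0.5469

n = 6, Σs = 76.8, Σt = 114.7, Σs² = 1006.98, Σt² = 2435.91, Σst = 1509.89
nΣst − ΣsΣt = 9059.34 − 8808.96 = 250.38
nΣs² − (Σs)² = 6041.88 − 5898.24 = 143.64; nΣt² − (Σt)² = 14615.46 − 13156.09 = 1459.37
r = 250.38 / √(143.64 × 1459.37) = 250.38 / 457.8470 ≈ 0.5469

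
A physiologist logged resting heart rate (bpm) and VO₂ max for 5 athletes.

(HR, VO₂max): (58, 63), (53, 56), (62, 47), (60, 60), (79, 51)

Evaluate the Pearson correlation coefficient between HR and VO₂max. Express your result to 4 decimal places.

n = 5, Σx = 312, Σy = 277, Σx² = 19858, Σy² = 15515, Σxy = 17165
nΣxy − ΣxΣy = 85825 − 86424 = -599
nΣx² − (Σx)² = 99290 − 97344 = 1946; nΣy² − (Σy)² = 77575 − 76729 = 846
r = -599 / √(1946 × 846) = -599 / 1283.0885 ≈ -0.4668

-0.4668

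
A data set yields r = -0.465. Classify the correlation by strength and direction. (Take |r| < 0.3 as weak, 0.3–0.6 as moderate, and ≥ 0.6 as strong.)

r = -0.465 < 0 so the relationship is negative.
|r| = 0.465, which falls in the moderate range.

moderate negative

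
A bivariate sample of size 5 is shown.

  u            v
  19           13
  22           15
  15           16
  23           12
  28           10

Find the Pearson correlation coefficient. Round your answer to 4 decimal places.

n = 5, Σu = 107, Σv = 66, Σu² = 2383, Σv² = 894, Σuv = 1373
nΣuv − ΣuΣv = 6865 − 7062 = -197
nΣu² − (Σu)² = 11915 − 11449 = 466; nΣv² − (Σv)² = 4470 − 4356 = 114
r = -197 / √(466 × 114) = -197 / 230.4864 ≈ -0.8547

-0.8547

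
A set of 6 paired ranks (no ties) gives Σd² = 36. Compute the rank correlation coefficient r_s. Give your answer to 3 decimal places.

ρ = 1 − 6Σd² / [n(n²−1)] = 1 − 6×36 / (6×35)
  = 1 − 216/210 = 1 − 1.0286 ≈ -0.029

-0.029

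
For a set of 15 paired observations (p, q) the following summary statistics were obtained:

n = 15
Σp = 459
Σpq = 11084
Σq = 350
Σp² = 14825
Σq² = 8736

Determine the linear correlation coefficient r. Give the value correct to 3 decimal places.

r = (nΣpq − ΣpΣq) / √[(nΣp² − (Σp)²)(nΣq² − (Σq)²)]
Numerator: 15×11084 − 459×350 = 5610
Denominator: √[(222375 − 210681)(131040 − 122500)] = √[11694 × 8540] = 9993.3358
r = 5610 / 9993.3358 ≈ 0.561

0.561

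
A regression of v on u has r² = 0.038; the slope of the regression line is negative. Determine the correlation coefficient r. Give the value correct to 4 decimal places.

|r| = √0.038 = 0.1949
The association is negative, so r = −0.1949.

-0.1949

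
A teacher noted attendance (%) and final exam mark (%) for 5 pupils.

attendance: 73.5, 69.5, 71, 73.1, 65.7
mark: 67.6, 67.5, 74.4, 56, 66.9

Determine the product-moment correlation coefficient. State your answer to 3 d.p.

-0.274

n = 5, Σx = 352.8, Σy = 332.4, Σx² = 24933.6, Σy² = 22272.98, Σxy = 23431.18
nΣxy − ΣxΣy = 117155.9 − 117270.72 = -114.82
nΣx² − (Σx)² = 124668 − 124467.84 = 200.16; nΣy² − (Σy)² = 111364.9 − 110489.76 = 875.14
r = -114.82 / √(200.16 × 875.14) = -114.82 / 418.5308 ≈ -0.274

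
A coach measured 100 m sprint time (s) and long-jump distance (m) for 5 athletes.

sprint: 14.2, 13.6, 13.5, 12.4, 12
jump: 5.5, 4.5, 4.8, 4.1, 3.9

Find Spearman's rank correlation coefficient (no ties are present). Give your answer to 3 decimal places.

0.900

Rank sprint: 5, 4, 3, 2, 1
Rank jump: 5, 3, 4, 2, 1
d = rank(sprint) − rank(jump): 0, 1, -1, 0, 0; Σd² = 2
ρ = 1 − 6Σd² / [n(n²−1)] = 1 − 6×2 / (5×24) = 1 − 12/120 ≈ 0.900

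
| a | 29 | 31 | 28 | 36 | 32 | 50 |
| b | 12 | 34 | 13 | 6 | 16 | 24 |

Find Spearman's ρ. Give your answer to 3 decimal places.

0.143

Rank a: 2, 3, 1, 5, 4, 6
Rank b: 2, 6, 3, 1, 4, 5
d = rank(a) − rank(b): 0, -3, -2, 4, 0, 1; Σd² = 30
ρ = 1 − 6Σd² / [n(n²−1)] = 1 − 6×30 / (6×35) = 1 − 180/210 ≈ 0.143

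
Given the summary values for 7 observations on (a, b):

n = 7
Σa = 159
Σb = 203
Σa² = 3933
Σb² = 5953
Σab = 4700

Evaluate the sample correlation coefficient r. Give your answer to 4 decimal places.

0.6110

r = (nΣab − ΣaΣb) / √[(nΣa² − (Σa)²)(nΣb² − (Σb)²)]
Numerator: 7×4700 − 159×203 = 623
Denominator: √[(27531 − 25281)(41671 − 41209)] = √[2250 × 462] = 1019.5587
r = 623 / 1019.5587 ≈ 0.6110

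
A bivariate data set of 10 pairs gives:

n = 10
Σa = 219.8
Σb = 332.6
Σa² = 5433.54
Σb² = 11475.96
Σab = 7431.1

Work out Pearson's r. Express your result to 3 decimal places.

0.242

r = (nΣab − ΣaΣb) / √[(nΣa² − (Σa)²)(nΣb² − (Σb)²)]
Numerator: 10×7431.1 − 219.8×332.6 = 1205.52
Denominator: √[(54335.4 − 48312.04)(114759.6 − 110622.76)] = √[6023.36 × 4136.84] = 4991.7609
r = 1205.52 / 4991.7609 ≈ 0.242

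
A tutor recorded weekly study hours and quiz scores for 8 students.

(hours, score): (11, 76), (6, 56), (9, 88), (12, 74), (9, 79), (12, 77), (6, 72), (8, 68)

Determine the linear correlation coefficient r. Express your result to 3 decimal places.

0.507

n = 8, Σx = 73, Σy = 590, Σx² = 707, Σy² = 44110, Σxy = 5463
nΣxy − ΣxΣy = 43704 − 43070 = 634
nΣx² − (Σx)² = 5656 − 5329 = 327; nΣy² − (Σy)² = 352880 − 348100 = 4780
r = 634 / √(327 × 4780) = 634 / 1250.2240 ≈ 0.507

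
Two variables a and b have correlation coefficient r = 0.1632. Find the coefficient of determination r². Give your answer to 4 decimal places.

r² = (0.1632)² = 0.0266

0.0266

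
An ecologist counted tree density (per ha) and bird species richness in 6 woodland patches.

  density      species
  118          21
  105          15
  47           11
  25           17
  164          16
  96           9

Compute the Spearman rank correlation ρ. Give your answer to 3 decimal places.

Rank density: 5, 4, 2, 1, 6, 3
Rank species: 6, 3, 2, 5, 4, 1
d = rank(density) − rank(species): -1, 1, 0, -4, 2, 2; Σd² = 26
ρ = 1 − 6Σd² / [n(n²−1)] = 1 − 6×26 / (6×35) = 1 − 156/210 ≈ 0.257

0.257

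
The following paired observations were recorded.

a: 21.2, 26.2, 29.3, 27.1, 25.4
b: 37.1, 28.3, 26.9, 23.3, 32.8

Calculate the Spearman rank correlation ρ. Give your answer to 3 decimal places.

Rank a: 1, 3, 5, 4, 2
Rank b: 5, 3, 2, 1, 4
d = rank(a) − rank(b): -4, 0, 3, 3, -2; Σd² = 38
ρ = 1 − 6Σd² / [n(n²−1)] = 1 − 6×38 / (5×24) = 1 − 228/120 ≈ -0.900

-0.900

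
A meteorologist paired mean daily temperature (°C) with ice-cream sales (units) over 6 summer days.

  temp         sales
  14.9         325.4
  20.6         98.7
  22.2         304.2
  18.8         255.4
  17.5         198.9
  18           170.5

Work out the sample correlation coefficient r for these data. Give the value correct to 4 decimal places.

n = 6, Σx = 112, Σy = 1353.1, Σx² = 2122.9, Σy² = 342025.11, Σxy = 24986.19
nΣxy − ΣxΣy = 149917.14 − 151547.2 = -1630.06
nΣx² − (Σx)² = 12737.4 − 12544 = 193.4; nΣy² − (Σy)² = 2052150.66 − 1830879.61 = 221271.05
r = -1630.06 / √(193.4 × 221271.05) = -1630.06 / 6541.6986 ≈ -0.2492

-0.2492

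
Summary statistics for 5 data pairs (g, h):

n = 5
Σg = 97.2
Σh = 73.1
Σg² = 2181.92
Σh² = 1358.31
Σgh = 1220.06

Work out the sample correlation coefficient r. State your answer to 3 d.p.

r = (nΣgh − ΣgΣh) / √[(nΣg² − (Σg)²)(nΣh² − (Σh)²)]
Numerator: 5×1220.06 − 97.2×73.1 = -1005.02
Denominator: √[(10909.6 − 9447.84)(6791.55 − 5343.61)] = √[1461.76 × 1447.94] = 1454.8336
r = -1005.02 / 1454.8336 ≈ -0.691

-0.691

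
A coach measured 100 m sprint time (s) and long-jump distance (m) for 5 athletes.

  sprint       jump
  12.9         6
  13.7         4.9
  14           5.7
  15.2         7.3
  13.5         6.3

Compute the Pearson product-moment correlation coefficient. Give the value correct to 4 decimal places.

n = 5, Σx = 69.3, Σy = 30.2, Σx² = 963.39, Σy² = 185.48, Σxy = 420.34
nΣxy − ΣxΣy = 2101.7 − 2092.86 = 8.84
nΣx² − (Σx)² = 4816.95 − 4802.49 = 14.46; nΣy² − (Σy)² = 927.4 − 912.04 = 15.36
r = 8.84 / √(14.46 × 15.36) = 8.84 / 14.9032 ≈ 0.5932

0.5932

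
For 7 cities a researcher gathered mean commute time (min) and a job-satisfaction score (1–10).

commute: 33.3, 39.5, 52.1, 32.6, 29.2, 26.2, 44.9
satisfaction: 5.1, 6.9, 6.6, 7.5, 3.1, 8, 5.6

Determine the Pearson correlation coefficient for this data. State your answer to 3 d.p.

0.066

n = 7, Σx = 257.8, Σy = 42.8, Σx² = 10001.4, Σy² = 278.4, Σxy = 1582.3
nΣxy − ΣxΣy = 11076.1 − 11033.84 = 42.26
nΣx² − (Σx)² = 70009.8 − 66460.84 = 3548.96; nΣy² − (Σy)² = 1948.8 − 1831.84 = 116.96
r = 42.26 / √(3548.96 × 116.96) = 42.26 / 644.2720 ≈ 0.066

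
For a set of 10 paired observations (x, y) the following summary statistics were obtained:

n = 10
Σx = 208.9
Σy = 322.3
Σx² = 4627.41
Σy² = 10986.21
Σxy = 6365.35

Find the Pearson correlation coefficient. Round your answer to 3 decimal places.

-0.925

r = (nΣxy − ΣxΣy) / √[(nΣx² − (Σx)²)(nΣy² − (Σy)²)]
Numerator: 10×6365.35 − 208.9×322.3 = -3674.97
Denominator: √[(46274.1 − 43639.21)(109862.1 − 103877.29)] = √[2634.89 × 5984.81] = 3971.0598
r = -3674.97 / 3971.0598 ≈ -0.925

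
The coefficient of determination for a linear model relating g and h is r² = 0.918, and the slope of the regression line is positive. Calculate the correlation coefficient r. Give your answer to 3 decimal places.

0.958

|r| = √0.918 = 0.958
The association is positive, so r = 0.958.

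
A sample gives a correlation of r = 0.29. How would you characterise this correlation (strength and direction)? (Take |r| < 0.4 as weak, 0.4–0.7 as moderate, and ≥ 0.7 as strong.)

r = 0.29 > 0 so the relationship is positive.
|r| = 0.29, which falls in the weak range.

weak positive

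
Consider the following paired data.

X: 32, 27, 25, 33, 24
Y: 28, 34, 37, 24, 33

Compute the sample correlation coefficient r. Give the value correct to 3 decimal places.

n = 5, ΣX = 141, ΣY = 156, ΣX² = 4043, ΣY² = 4974, ΣXY = 4323
nΣXY − ΣXΣY = 21615 − 21996 = -381
nΣX² − (ΣX)² = 20215 − 19881 = 334; nΣY² − (ΣY)² = 24870 − 24336 = 534
r = -381 / √(334 × 534) = -381 / 422.3222 ≈ -0.902

-0.902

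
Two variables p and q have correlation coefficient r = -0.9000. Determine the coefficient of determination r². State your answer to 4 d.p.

r² = (-0.9000)² = 0.8100

0.8100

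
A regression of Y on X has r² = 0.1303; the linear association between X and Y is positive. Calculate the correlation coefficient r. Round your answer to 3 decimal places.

0.361

|r| = √0.1303 = 0.361
The association is positive, so r = 0.361.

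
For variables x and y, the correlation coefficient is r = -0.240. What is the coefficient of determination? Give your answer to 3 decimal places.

r² = (-0.240)² = 0.058

0.058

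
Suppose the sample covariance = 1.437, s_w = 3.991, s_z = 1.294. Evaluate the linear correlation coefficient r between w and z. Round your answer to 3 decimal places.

r = Cov(w,z) / (s_w · s_z) = 1.437 / (3.991 × 1.294)
  = 1.437 / 5.1644 ≈ 0.278

0.278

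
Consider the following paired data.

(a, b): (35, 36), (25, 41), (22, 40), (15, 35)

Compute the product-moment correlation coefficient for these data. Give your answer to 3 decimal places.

n = 4, Σa = 97, Σb = 152, Σa² = 2559, Σb² = 5802, Σab = 3690
nΣab − ΣaΣb = 14760 − 14744 = 16
nΣa² − (Σa)² = 10236 − 9409 = 827; nΣb² − (Σb)² = 23208 − 23104 = 104
r = 16 / √(827 × 104) = 16 / 293.2712 ≈ 0.055

0.055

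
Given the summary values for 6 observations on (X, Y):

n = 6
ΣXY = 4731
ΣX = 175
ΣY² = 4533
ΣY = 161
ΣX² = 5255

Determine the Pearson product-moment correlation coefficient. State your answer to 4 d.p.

0.1963

r = (nΣXY − ΣXΣY) / √[(nΣX² − (ΣX)²)(nΣY² − (ΣY)²)]
Numerator: 6×4731 − 175×161 = 211
Denominator: √[(31530 − 30625)(27198 − 25921)] = √[905 × 1277] = 1075.0279
r = 211 / 1075.0279 ≈ 0.1963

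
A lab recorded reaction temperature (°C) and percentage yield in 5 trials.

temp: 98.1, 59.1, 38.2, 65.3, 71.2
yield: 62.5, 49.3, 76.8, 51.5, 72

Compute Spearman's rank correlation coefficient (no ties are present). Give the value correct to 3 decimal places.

Rank temp: 5, 2, 1, 3, 4
Rank yield: 3, 1, 5, 2, 4
d = rank(temp) − rank(yield): 2, 1, -4, 1, 0; Σd² = 22
ρ = 1 − 6Σd² / [n(n²−1)] = 1 − 6×22 / (5×24) = 1 − 132/120 ≈ -0.100

-0.100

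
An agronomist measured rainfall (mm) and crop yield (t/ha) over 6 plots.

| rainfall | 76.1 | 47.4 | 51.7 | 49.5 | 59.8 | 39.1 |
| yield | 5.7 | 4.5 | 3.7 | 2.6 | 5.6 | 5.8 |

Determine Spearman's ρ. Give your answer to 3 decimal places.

Rank rainfall: 6, 2, 4, 3, 5, 1
Rank yield: 5, 3, 2, 1, 4, 6
d = rank(rainfall) − rank(yield): 1, -1, 2, 2, 1, -5; Σd² = 36
ρ = 1 − 6Σd² / [n(n²−1)] = 1 − 6×36 / (6×35) = 1 − 216/210 ≈ -0.029

-0.029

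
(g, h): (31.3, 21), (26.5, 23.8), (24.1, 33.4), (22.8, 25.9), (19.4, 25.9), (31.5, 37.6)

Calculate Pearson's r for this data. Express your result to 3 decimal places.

n = 6, Σg = 155.6, Σh = 167.6, Σg² = 4151.2, Σh² = 4878.38, Σgh = 4370.32
nΣgh − ΣgΣh = 26221.92 − 26078.56 = 143.36
nΣg² − (Σg)² = 24907.2 − 24211.36 = 695.84; nΣh² − (Σh)² = 29270.28 − 28089.76 = 1180.52
r = 143.36 / √(695.84 × 1180.52) = 143.36 / 906.3405 ≈ 0.158

0.158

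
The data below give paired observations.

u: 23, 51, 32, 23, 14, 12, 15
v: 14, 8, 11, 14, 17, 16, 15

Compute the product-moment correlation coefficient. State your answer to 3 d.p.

-0.976

n = 7, Σu = 170, Σv = 95, Σu² = 5248, Σv² = 1347, Σuv = 2059
nΣuv − ΣuΣv = 14413 − 16150 = -1737
nΣu² − (Σu)² = 36736 − 28900 = 7836; nΣv² − (Σv)² = 9429 − 9025 = 404
r = -1737 / √(7836 × 404) = -1737 / 1779.2538 ≈ -0.976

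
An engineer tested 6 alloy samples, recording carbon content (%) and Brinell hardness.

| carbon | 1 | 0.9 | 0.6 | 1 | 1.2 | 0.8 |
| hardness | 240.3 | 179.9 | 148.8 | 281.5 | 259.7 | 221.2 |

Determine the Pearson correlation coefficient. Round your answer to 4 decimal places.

n = 6, Σx = 5.5, Σy = 1331.4, Σx² = 5.25, Σy² = 307865.32, Σxy = 1261.59
nΣxy − ΣxΣy = 7569.54 − 7322.7 = 246.84
nΣx² − (Σx)² = 31.5 − 30.25 = 1.25; nΣy² − (Σy)² = 1847191.92 − 1772625.96 = 74565.96
r = 246.84 / √(1.25 × 74565.96) = 246.84 / 305.2990 ≈ 0.8085

0.8085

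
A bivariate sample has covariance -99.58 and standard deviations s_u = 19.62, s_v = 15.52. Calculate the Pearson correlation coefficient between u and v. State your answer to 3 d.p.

-0.327

r = Cov(u,v) / (s_u · s_v) = -99.58 / (19.62 × 15.52)
  = -99.58 / 304.5024 ≈ -0.327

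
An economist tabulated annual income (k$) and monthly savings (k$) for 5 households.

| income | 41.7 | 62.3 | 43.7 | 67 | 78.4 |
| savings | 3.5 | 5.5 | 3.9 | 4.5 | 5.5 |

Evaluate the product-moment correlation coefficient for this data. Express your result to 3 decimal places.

n = 5, Σx = 293.1, Σy = 22.9, Σx² = 18165.43, Σy² = 108.21, Σxy = 1391.73
nΣxy − ΣxΣy = 6958.65 − 6711.99 = 246.66
nΣx² − (Σx)² = 90827.15 − 85907.61 = 4919.54; nΣy² − (Σy)² = 541.05 − 524.41 = 16.64
r = 246.66 / √(4919.54 × 16.64) = 246.66 / 286.1139 ≈ 0.862

0.862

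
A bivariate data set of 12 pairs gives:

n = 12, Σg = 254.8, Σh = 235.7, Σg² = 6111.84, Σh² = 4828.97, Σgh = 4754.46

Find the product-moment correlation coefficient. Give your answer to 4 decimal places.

-0.6690

r = (nΣgh − ΣgΣh) / √[(nΣg² − (Σg)²)(nΣh² − (Σh)²)]
Numerator: 12×4754.46 − 254.8×235.7 = -3002.84
Denominator: √[(73342.08 − 64923.04)(57947.64 − 55554.49)] = √[8419.04 × 2393.15] = 4488.6552
r = -3002.84 / 4488.6552 ≈ -0.6690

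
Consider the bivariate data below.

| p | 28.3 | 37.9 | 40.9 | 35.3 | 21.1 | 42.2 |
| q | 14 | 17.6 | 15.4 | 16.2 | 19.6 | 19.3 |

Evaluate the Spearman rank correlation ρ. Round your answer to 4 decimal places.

-0.0286

Rank p: 2, 4, 5, 3, 1, 6
Rank q: 1, 4, 2, 3, 6, 5
d = rank(p) − rank(q): 1, 0, 3, 0, -5, 1; Σd² = 36
ρ = 1 − 6Σd² / [n(n²−1)] = 1 − 6×36 / (6×35) = 1 − 216/210 ≈ -0.0286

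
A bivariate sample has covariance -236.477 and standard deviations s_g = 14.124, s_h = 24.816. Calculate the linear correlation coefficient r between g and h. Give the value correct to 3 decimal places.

r = Cov(g,h) / (s_g · s_h) = -236.477 / (14.124 × 24.816)
  = -236.477 / 350.5012 ≈ -0.675

-0.675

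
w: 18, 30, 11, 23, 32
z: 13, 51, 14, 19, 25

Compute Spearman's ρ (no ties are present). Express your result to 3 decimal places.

Rank w: 2, 4, 1, 3, 5
Rank z: 1, 5, 2, 3, 4
d = rank(w) − rank(z): 1, -1, -1, 0, 1; Σd² = 4
ρ = 1 − 6Σd² / [n(n²−1)] = 1 − 6×4 / (5×24) = 1 − 24/120 ≈ 0.800

0.800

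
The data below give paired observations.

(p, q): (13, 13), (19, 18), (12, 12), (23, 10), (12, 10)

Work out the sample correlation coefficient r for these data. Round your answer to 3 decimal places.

n = 5, Σp = 79, Σq = 63, Σp² = 1347, Σq² = 837, Σpq = 1005
nΣpq − ΣpΣq = 5025 − 4977 = 48
nΣp² − (Σp)² = 6735 − 6241 = 494; nΣq² − (Σq)² = 4185 − 3969 = 216
r = 48 / √(494 × 216) = 48 / 326.6558 ≈ 0.147

0.147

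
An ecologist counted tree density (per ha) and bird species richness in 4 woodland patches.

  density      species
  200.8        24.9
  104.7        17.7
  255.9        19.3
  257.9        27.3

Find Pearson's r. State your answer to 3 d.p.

n = 4, Σx = 819.3, Σy = 89.2, Σx² = 183279.95, Σy² = 2051.08, Σxy = 18832.65
nΣxy − ΣxΣy = 75330.6 − 73081.56 = 2249.04
nΣx² − (Σx)² = 733119.8 − 671252.49 = 61867.31; nΣy² − (Σy)² = 8204.32 − 7956.64 = 247.68
r = 2249.04 / √(61867.31 × 247.68) = 2249.04 / 3914.4981 ≈ 0.575

0.575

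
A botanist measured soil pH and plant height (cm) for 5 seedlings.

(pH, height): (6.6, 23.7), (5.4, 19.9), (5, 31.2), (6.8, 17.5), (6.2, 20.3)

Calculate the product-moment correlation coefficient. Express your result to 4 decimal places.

-0.6573

n = 5, Σx = 30, Σy = 112.6, Σx² = 182.4, Σy² = 2649.48, Σxy = 664.74
nΣxy − ΣxΣy = 3323.7 − 3378 = -54.3
nΣx² − (Σx)² = 912 − 900 = 12; nΣy² − (Σy)² = 13247.4 − 12678.76 = 568.64
r = -54.3 / √(12 × 568.64) = -54.3 / 82.6056 ≈ -0.6573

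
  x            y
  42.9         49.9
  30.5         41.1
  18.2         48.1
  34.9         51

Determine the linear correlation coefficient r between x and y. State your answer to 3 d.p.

0.274

n = 4, Σx = 126.5, Σy = 190.1, Σx² = 4319.91, Σy² = 9093.83, Σxy = 6049.58
nΣxy − ΣxΣy = 24198.32 − 24047.65 = 150.67
nΣx² − (Σx)² = 17279.64 − 16002.25 = 1277.39; nΣy² − (Σy)² = 36375.32 − 36138.01 = 237.31
r = 150.67 / √(1277.39 × 237.31) = 150.67 / 550.5792 ≈ 0.274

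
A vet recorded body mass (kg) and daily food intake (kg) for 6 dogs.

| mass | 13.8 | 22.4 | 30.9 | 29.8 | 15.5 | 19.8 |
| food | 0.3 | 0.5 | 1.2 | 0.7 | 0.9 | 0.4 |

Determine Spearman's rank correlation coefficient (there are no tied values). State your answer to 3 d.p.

0.657

Rank mass: 1, 4, 6, 5, 2, 3
Rank food: 1, 3, 6, 4, 5, 2
d = rank(mass) − rank(food): 0, 1, 0, 1, -3, 1; Σd² = 12
ρ = 1 − 6Σd² / [n(n²−1)] = 1 − 6×12 / (6×35) = 1 − 72/210 ≈ 0.657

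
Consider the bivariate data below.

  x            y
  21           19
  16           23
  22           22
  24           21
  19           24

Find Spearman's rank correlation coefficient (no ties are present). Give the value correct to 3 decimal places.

-0.600

Rank x: 3, 1, 4, 5, 2
Rank y: 1, 4, 3, 2, 5
d = rank(x) − rank(y): 2, -3, 1, 3, -3; Σd² = 32
ρ = 1 − 6Σd² / [n(n²−1)] = 1 − 6×32 / (5×24) = 1 − 192/120 ≈ -0.600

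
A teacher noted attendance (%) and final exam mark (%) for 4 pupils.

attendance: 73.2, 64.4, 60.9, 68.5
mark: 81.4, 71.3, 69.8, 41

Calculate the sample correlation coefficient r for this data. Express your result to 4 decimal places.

n = 4, Σx = 267, Σy = 263.5, Σx² = 17906.66, Σy² = 18262.69, Σxy = 17609.52
nΣxy − ΣxΣy = 70438.08 − 70354.5 = 83.58
nΣx² − (Σx)² = 71626.64 − 71289 = 337.64; nΣy² − (Σy)² = 73050.76 − 69432.25 = 3618.51
r = 83.58 / √(337.64 × 3618.51) = 83.58 / 1105.3297 ≈ 0.0756

0.0756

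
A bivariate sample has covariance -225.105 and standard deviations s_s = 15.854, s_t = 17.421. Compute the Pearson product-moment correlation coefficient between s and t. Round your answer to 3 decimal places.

-0.815

r = Cov(s,t) / (s_s · s_t) = -225.105 / (15.854 × 17.421)
  = -225.105 / 276.1925 ≈ -0.815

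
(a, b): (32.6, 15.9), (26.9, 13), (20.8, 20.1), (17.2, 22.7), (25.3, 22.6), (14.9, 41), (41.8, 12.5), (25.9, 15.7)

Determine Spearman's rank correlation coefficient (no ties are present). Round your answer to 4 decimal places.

-0.9048

Rank a: 7, 6, 3, 2, 4, 1, 8, 5
Rank b: 4, 2, 5, 7, 6, 8, 1, 3
d = rank(a) − rank(b): 3, 4, -2, -5, -2, -7, 7, 2; Σd² = 160
ρ = 1 − 6Σd² / [n(n²−1)] = 1 − 6×160 / (8×63) = 1 − 960/504 ≈ -0.9048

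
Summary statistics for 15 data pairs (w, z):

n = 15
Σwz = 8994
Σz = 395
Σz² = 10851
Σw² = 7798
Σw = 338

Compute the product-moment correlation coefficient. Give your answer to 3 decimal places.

r = (nΣwz − ΣwΣz) / √[(nΣw² − (Σw)²)(nΣz² − (Σz)²)]
Numerator: 15×8994 − 338×395 = 1400
Denominator: √[(116970 − 114244)(162765 − 156025)] = √[2726 × 6740] = 4286.4018
r = 1400 / 4286.4018 ≈ 0.327

0.327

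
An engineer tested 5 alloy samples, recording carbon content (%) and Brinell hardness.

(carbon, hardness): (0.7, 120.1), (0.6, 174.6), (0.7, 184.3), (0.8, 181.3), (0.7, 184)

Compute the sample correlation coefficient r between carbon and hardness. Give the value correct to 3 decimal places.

n = 5, Σx = 3.5, Σy = 844.3, Σx² = 2.47, Σy² = 145601.35, Σxy = 591.68
nΣxy − ΣxΣy = 2958.4 − 2955.05 = 3.35
nΣx² − (Σx)² = 12.35 − 12.25 = 0.1; nΣy² − (Σy)² = 728006.75 − 712842.49 = 15164.26
r = 3.35 / √(0.1 × 15164.26) = 3.35 / 38.9413 ≈ 0.086

0.086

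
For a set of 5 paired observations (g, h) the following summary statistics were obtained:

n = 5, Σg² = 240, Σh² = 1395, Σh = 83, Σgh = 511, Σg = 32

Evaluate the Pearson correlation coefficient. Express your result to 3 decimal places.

r = (nΣgh − ΣgΣh) / √[(nΣg² − (Σg)²)(nΣh² − (Σh)²)]
Numerator: 5×511 − 32×83 = -101
Denominator: √[(1200 − 1024)(6975 − 6889)] = √[176 × 86] = 123.0285
r = -101 / 123.0285 ≈ -0.821

-0.821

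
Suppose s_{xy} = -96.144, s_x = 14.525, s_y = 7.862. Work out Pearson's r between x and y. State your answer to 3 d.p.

-0.842

r = Cov(x,y) / (s_x · s_y) = -96.144 / (14.525 × 7.862)
  = -96.144 / 114.1955 ≈ -0.842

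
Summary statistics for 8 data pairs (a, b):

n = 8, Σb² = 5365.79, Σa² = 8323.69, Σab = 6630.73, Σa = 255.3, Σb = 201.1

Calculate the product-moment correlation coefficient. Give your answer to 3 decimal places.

r = (nΣab − ΣaΣb) / √[(nΣa² − (Σa)²)(nΣb² − (Σb)²)]
Numerator: 8×6630.73 − 255.3×201.1 = 1705.01
Denominator: √[(66589.52 − 65178.09)(42926.32 − 40441.21)] = √[1411.43 × 2485.11] = 1872.8478
r = 1705.01 / 1872.8478 ≈ 0.910

0.910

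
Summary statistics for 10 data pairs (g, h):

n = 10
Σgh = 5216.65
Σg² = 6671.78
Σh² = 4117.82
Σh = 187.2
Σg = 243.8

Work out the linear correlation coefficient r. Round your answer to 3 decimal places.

0.977

r = (nΣgh − ΣgΣh) / √[(nΣg² − (Σg)²)(nΣh² − (Σh)²)]
Numerator: 10×5216.65 − 243.8×187.2 = 6527.14
Denominator: √[(66717.8 − 59438.44)(41178.2 − 35043.84)] = √[7279.36 × 6134.36] = 6682.3809
r = 6527.14 / 6682.3809 ≈ 0.977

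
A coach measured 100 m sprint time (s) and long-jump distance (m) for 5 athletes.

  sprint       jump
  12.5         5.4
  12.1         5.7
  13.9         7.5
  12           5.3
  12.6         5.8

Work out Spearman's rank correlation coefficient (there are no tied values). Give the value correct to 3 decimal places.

0.900

Rank sprint: 3, 2, 5, 1, 4
Rank jump: 2, 3, 5, 1, 4
d = rank(sprint) − rank(jump): 1, -1, 0, 0, 0; Σd² = 2
ρ = 1 − 6Σd² / [n(n²−1)] = 1 − 6×2 / (5×24) = 1 − 12/120 ≈ 0.900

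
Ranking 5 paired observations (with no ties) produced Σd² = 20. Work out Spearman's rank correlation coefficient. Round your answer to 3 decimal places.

0.000

ρ = 1 − 6Σd² / [n(n²−1)] = 1 − 6×20 / (5×24)
  = 1 − 120/120 = 1 − 1.0000 ≈ 0.000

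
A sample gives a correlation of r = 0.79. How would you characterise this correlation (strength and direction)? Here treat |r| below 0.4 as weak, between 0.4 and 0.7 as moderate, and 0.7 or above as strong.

strong positive

r = 0.79 > 0 so the relationship is positive.
|r| = 0.79, which falls in the strong range.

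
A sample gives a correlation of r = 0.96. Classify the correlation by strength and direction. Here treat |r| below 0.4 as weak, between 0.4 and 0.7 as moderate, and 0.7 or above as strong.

strong positive

r = 0.96 > 0 so the relationship is positive.
|r| = 0.96, which falls in the strong range.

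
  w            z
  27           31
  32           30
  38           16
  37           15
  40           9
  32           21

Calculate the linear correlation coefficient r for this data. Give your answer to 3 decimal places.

-0.927

n = 6, Σw = 206, Σz = 122, Σw² = 7190, Σz² = 2864, Σwz = 3992
nΣwz − ΣwΣz = 23952 − 25132 = -1180
nΣw² − (Σw)² = 43140 − 42436 = 704; nΣz² − (Σz)² = 17184 − 14884 = 2300
r = -1180 / √(704 × 2300) = -1180 / 1272.4779 ≈ -0.927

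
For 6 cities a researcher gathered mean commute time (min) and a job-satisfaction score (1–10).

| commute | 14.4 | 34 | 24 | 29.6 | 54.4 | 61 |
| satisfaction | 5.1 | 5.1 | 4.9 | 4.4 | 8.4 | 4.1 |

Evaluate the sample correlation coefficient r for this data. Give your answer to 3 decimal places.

n = 6, Σx = 217.4, Σy = 32, Σx² = 9495.88, Σy² = 182.76, Σxy = 1201.74
nΣxy − ΣxΣy = 7210.44 − 6956.8 = 253.64
nΣx² − (Σx)² = 56975.28 − 47262.76 = 9712.52; nΣy² − (Σy)² = 1096.56 − 1024 = 72.56
r = 253.64 / √(9712.52 × 72.56) = 253.64 / 839.4882 ≈ 0.302

0.302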